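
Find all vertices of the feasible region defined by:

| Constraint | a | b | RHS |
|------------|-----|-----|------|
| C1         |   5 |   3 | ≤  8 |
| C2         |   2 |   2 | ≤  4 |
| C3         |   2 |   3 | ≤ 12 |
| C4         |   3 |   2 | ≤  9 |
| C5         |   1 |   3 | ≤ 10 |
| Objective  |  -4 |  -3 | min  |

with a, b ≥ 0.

(0, 0), (1.6, 0), (1, 1), (0, 2)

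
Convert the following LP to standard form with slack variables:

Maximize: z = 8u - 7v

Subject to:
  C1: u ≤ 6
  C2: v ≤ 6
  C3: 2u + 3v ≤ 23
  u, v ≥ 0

max z = 8u - 7v

s.t.
  u + s1 = 6
  v + s2 = 6
  2u + 3v + s3 = 23
  u, v, s1, s2, s3 ≥ 0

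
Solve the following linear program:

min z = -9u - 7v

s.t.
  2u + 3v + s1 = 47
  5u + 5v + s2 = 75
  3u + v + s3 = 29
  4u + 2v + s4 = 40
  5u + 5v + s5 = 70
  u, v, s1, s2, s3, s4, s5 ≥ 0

Evaluate the objective at each vertex of the feasible region:
  z(0, 0) = 0
  z(9.667, 0) = -87
  z(9, 2) = -95
  z(6, 8) = -110  ←
  z(0, 14) = -98
The minimum is at u = 6, v = 8.

u = 6, v = 8, z = -110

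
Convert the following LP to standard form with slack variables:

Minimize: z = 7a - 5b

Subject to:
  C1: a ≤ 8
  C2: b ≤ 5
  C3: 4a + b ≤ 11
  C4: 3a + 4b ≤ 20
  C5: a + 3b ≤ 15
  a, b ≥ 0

min z = 7a - 5b

s.t.
  a + s1 = 8
  b + s2 = 5
  4a + b + s3 = 11
  3a + 4b + s4 = 20
  a + 3b + s5 = 15
  a, b, s1, s2, s3, s4, s5 ≥ 0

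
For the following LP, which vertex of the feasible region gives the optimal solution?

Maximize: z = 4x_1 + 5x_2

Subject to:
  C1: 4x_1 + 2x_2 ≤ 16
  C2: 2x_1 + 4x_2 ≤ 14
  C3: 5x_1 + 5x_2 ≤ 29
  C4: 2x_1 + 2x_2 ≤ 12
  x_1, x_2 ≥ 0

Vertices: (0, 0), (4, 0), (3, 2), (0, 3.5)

Evaluate the objective at each vertex of the feasible region:
  z(0, 0) = 0
  z(4, 0) = 16
  z(3, 2) = 22  ←
  z(0, 3.5) = 17.5
The maximum is at x_1 = 3, x_2 = 2.

(3, 2)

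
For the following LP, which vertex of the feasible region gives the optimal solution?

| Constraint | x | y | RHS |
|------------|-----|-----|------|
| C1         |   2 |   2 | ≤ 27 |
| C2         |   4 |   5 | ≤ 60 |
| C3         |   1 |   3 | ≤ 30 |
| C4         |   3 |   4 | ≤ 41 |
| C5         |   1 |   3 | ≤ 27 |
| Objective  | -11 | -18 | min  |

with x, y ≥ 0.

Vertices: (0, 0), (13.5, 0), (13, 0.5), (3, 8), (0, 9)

Evaluate the objective at each vertex of the feasible region:
  z(0, 0) = 0
  z(13.5, 0) = -148.5
  z(13, 0.5) = -152
  z(3, 8) = -177  ←
  z(0, 9) = -162
The minimum is at x = 3, y = 8.

(3, 8)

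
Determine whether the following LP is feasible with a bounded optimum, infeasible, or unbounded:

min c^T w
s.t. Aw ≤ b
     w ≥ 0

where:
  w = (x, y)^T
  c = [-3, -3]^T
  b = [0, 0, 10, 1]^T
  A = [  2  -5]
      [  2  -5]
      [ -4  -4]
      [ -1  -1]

Unbounded (objective can decrease without bound)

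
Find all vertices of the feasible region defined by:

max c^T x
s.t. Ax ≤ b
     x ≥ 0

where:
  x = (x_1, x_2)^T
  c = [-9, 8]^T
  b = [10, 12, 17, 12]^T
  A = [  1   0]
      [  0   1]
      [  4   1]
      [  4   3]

(0, 0), (3, 0), (0, 4)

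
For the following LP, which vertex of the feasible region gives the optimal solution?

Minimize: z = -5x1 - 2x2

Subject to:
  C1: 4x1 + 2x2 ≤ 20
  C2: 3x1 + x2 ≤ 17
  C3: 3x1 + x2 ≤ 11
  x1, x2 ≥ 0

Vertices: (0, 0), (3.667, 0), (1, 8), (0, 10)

Evaluate the objective at each vertex of the feasible region:
  z(0, 0) = 0
  z(3.667, 0) = -18.33
  z(1, 8) = -21  ←
  z(0, 10) = -20
The minimum is at x1 = 1, x2 = 8.

(1, 8)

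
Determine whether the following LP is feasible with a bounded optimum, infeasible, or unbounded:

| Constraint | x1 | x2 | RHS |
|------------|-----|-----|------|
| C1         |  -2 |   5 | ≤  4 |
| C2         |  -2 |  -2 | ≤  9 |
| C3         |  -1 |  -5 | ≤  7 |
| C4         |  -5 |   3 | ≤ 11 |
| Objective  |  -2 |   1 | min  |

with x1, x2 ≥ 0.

Unbounded (objective can decrease without bound)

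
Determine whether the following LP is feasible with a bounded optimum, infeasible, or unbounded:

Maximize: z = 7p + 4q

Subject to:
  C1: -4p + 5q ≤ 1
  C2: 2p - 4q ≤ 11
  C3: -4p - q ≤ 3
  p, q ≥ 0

Unbounded (objective can increase without bound)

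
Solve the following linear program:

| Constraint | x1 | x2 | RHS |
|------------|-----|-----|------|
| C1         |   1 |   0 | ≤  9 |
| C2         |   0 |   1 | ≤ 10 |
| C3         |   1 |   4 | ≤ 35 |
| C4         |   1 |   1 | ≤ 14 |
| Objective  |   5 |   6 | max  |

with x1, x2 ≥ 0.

Evaluate the objective at each vertex of the feasible region:
  z(0, 0) = 0
  z(9, 0) = 45
  z(9, 5) = 75
  z(7, 7) = 77  ←
  z(0, 8.75) = 52.5
The maximum is at x1 = 7, x2 = 7.

x1 = 7, x2 = 7, z = 77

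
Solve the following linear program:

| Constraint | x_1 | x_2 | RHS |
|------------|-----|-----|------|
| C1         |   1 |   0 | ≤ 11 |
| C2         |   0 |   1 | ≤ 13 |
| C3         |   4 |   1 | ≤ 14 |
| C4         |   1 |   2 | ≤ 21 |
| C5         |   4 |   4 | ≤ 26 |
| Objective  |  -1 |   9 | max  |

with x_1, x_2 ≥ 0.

Evaluate the objective at each vertex of the feasible region:
  z(0, 0) = 0
  z(3.5, 0) = -3.5
  z(2.5, 4) = 33.5
  z(0, 6.5) = 58.5  ←
The maximum is at x_1 = 0, x_2 = 6.5.

x_1 = 0, x_2 = 6.5, z = 58.5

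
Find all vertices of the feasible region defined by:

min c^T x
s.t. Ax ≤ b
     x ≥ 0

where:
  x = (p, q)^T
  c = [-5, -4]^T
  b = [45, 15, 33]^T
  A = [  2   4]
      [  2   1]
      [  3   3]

(0, 0), (7.5, 0), (4, 7), (0, 11)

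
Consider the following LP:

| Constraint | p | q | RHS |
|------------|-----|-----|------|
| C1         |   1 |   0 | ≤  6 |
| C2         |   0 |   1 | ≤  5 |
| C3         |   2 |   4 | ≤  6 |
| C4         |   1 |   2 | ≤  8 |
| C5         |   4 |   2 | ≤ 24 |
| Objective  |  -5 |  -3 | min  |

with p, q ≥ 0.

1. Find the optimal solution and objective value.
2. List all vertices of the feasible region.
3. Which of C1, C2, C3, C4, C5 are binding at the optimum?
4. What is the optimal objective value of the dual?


1. p = 3, q = 0, z = -15
2. (0, 0), (3, 0), (0, 1.5)
3. C3
4. -15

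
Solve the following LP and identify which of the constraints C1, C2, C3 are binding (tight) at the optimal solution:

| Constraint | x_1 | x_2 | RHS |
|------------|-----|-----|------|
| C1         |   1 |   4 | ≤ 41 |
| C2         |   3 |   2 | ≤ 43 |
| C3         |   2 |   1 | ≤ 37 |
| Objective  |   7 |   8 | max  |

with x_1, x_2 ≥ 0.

At x_1 = 9, x_2 = 8, compute slack b - a·x for each constraint:
  C1: 41 − 41 = 0  (binding)
  C2: 43 − 43 = 0  (binding)
  C3: 37 − 26 = 11  (slack)

Optimal: x_1 = 9, x_2 = 8
Binding: C1, C2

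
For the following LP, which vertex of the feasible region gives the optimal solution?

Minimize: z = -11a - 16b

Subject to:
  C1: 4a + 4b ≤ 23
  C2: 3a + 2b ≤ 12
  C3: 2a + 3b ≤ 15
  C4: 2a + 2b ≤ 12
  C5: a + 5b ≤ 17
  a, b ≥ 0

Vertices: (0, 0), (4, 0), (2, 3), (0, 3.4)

Evaluate the objective at each vertex of the feasible region:
  z(0, 0) = 0
  z(4, 0) = -44
  z(2, 3) = -70  ←
  z(0, 3.4) = -54.4
The minimum is at a = 2, b = 3.

(2, 3)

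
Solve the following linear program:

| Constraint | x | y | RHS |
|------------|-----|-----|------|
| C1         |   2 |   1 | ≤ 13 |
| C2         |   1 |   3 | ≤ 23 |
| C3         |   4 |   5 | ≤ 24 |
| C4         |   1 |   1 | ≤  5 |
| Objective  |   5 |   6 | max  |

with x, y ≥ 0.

Evaluate the objective at each vertex of the feasible region:
  z(0, 0) = 0
  z(5, 0) = 25
  z(1, 4) = 29  ←
  z(0, 4.8) = 28.8
The maximum is at x = 1, y = 4.

x = 1, y = 4, z = 29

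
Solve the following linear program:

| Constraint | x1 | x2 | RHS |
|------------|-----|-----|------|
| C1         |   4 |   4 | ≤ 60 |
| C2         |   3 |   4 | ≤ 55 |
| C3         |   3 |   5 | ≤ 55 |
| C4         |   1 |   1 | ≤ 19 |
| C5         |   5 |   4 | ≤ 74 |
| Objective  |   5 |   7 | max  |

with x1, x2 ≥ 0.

Evaluate the objective at each vertex of the feasible region:
  z(0, 0) = 0
  z(14.8, 0) = 74
  z(14, 1) = 77
  z(10, 5) = 85  ←
  z(0, 11) = 77
The maximum is at x1 = 10, x2 = 5.

x1 = 10, x2 = 5, z = 85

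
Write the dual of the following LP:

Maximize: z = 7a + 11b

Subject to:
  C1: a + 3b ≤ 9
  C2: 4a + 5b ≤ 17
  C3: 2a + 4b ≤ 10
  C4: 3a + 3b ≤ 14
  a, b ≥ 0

Primal max cᵀx s.t. Ax ≤ b, x ≥ 0  →  Dual min bᵀy s.t. Aᵀy ≥ c, y ≥ 0.

Minimize: z = 9y1 + 17y2 + 10y3 + 14y4

Subject to:
  y1 + 4y2 + 2y3 + 3y4 ≥ 7
  3y1 + 5y2 + 4y3 + 3y4 ≥ 11
  y1, y2, y3, y4 ≥ 0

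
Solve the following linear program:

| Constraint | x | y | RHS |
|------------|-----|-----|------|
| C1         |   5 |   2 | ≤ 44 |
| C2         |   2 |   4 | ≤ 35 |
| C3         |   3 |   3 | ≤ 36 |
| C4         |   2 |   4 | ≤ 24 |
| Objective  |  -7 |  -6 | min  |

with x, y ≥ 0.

Evaluate the objective at each vertex of the feasible region:
  z(0, 0) = 0
  z(8.8, 0) = -61.6
  z(8, 2) = -68  ←
  z(0, 6) = -36
The minimum is at x = 8, y = 2.

x = 8, y = 2, z = -68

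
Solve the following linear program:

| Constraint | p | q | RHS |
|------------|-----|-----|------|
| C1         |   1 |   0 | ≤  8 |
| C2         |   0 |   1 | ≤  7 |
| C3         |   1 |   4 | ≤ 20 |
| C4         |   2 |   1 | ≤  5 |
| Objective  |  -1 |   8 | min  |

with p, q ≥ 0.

Evaluate the objective at each vertex of the feasible region:
  z(0, 0) = 0
  z(2.5, 0) = -2.5  ←
  z(0, 5) = 40
The minimum is at p = 2.5, q = 0.

p = 2.5, q = 0, z = -2.5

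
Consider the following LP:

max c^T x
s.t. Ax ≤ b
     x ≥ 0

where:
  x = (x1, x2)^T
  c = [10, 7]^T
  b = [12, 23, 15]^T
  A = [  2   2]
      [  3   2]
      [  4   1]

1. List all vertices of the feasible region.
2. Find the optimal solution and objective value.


1. (0, 0), (3.75, 0), (3, 3), (0, 6)
2. x1 = 3, x2 = 3, z = 51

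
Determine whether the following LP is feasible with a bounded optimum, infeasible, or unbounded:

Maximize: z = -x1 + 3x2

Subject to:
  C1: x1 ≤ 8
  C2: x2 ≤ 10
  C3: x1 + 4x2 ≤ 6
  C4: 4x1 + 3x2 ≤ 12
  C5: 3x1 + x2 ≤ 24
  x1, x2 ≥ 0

Feasible with a bounded optimal solution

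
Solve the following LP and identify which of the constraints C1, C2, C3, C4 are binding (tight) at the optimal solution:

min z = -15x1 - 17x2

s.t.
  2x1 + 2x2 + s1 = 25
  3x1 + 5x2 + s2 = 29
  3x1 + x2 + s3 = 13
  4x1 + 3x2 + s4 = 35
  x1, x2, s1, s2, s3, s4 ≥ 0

At x1 = 3, x2 = 4, compute slack b - a·x for each constraint:
  C1: 25 − 14 = 11  (slack)
  C2: 29 − 29 = 0  (binding)
  C3: 13 − 13 = 0  (binding)
  C4: 35 − 24 = 11  (slack)

Optimal: x1 = 3, x2 = 4
Binding: C2, C3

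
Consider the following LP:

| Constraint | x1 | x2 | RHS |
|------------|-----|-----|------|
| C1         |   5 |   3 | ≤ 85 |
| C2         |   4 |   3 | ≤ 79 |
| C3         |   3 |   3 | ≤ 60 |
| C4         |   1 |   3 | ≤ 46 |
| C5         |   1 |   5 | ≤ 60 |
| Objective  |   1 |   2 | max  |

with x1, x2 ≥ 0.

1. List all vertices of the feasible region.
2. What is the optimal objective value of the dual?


1. (0, 0), (17, 0), (12.5, 7.5), (10, 10), (0, 12)
2. 30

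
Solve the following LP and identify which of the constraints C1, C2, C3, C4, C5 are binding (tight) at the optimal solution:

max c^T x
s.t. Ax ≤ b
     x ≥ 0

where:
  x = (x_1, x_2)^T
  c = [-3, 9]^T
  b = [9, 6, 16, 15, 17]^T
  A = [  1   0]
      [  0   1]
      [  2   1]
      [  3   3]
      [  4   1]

At x_1 = 0, x_2 = 5, compute slack b - a·x for each constraint:
  C1: 9 − 0 = 9  (slack)
  C2: 6 − 5 = 1  (slack)
  C3: 16 − 5 = 11  (slack)
  C4: 15 − 15 = 0  (binding)
  C5: 17 − 5 = 12  (slack)

Optimal: x_1 = 0, x_2 = 5
Binding: C4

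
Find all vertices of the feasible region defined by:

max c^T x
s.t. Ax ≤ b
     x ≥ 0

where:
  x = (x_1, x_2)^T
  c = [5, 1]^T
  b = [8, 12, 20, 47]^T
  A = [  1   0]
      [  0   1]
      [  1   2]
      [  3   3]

(0, 0), (8, 0), (8, 6), (0, 10)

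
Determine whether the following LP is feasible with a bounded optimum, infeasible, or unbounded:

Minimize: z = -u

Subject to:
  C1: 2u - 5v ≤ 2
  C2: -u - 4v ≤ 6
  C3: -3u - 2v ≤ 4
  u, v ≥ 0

Unbounded (objective can decrease without bound)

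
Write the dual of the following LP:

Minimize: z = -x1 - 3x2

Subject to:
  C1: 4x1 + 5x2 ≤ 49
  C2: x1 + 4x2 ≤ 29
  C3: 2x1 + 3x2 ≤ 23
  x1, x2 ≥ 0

Primal min cᵀx s.t. Ax ≤ b, x ≥ 0  →  Dual max −bᵀy s.t. Aᵀy ≥ −c, y ≥ 0.

Maximize: z = -49y1 - 29y2 - 23y3

Subject to:
  4y1 + y2 + 2y3 ≥ 1
  5y1 + 4y2 + 3y3 ≥ 3
  y1, y2, y3 ≥ 0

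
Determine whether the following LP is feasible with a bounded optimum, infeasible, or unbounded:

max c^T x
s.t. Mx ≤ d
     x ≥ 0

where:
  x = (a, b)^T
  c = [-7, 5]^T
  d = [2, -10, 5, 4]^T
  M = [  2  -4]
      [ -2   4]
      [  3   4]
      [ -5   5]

Infeasible (no feasible solution exists)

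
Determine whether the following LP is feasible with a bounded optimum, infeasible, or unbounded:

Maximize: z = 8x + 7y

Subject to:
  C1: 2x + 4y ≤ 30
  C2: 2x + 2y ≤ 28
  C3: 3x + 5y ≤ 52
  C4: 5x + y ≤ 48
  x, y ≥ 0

Feasible with a bounded optimal solution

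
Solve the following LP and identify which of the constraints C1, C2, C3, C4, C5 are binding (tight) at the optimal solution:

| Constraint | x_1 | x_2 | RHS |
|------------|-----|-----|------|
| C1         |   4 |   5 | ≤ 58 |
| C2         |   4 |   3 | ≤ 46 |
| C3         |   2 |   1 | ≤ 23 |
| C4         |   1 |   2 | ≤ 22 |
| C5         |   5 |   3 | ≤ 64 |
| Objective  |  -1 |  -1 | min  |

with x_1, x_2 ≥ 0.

At x_1 = 7, x_2 = 6, compute slack b - a·x for each constraint:
  C1: 58 − 58 = 0  (binding)
  C2: 46 − 46 = 0  (binding)
  C3: 23 − 20 = 3  (slack)
  C4: 22 − 19 = 3  (slack)
  C5: 64 − 53 = 11  (slack)

Optimal: x_1 = 7, x_2 = 6
Binding: C1, C2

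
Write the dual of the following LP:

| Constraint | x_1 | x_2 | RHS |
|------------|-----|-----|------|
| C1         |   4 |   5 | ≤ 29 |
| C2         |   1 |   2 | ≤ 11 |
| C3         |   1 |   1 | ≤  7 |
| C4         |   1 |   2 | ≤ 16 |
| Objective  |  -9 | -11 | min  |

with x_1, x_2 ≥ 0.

Primal min cᵀx s.t. Ax ≤ b, x ≥ 0  →  Dual max −bᵀy s.t. Aᵀy ≥ −c, y ≥ 0.

Maximize: z = -29y1 - 11y2 - 7y3 - 16y4

Subject to:
  4y1 + y2 + y3 + y4 ≥ 9
  5y1 + 2y2 + y3 + 2y4 ≥ 11
  y1, y2, y3, y4 ≥ 0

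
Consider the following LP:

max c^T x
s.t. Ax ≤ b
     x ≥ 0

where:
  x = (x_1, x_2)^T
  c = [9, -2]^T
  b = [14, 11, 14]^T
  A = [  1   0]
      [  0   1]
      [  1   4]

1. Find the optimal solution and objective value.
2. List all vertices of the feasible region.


1. x_1 = 14, x_2 = 0, z = 126
2. (0, 0), (14, 0), (0, 3.5)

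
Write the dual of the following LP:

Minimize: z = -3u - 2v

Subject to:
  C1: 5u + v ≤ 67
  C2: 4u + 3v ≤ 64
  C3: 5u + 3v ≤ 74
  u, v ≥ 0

Primal min cᵀx s.t. Ax ≤ b, x ≥ 0  →  Dual max −bᵀy s.t. Aᵀy ≥ −c, y ≥ 0.

Maximize: z = -67y1 - 64y2 - 74y3

Subject to:
  5y1 + 4y2 + 5y3 ≥ 3
  y1 + 3y2 + 3y3 ≥ 2
  y1, y2, y3 ≥ 0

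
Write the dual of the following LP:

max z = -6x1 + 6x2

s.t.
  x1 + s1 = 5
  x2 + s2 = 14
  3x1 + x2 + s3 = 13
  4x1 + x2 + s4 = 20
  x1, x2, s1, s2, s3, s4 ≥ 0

Primal max cᵀx s.t. Ax ≤ b, x ≥ 0  →  Dual min bᵀy s.t. Aᵀy ≥ c, y ≥ 0.

Minimize: z = 5y1 + 14y2 + 13y3 + 20y4

Subject to:
  y1 + 3y3 + 4y4 ≥ -6
  y2 + y3 + y4 ≥ 6
  y1, y2, y3, y4 ≥ 0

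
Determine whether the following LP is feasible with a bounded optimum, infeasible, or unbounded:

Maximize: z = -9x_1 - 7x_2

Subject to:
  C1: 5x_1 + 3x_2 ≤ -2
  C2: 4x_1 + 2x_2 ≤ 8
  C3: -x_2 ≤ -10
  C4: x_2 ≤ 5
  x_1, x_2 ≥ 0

Infeasible (no feasible solution exists)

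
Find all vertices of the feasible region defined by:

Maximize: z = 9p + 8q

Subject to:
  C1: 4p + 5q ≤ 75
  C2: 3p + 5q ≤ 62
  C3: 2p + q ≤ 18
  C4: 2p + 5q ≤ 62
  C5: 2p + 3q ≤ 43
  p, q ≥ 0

(0, 0), (9, 0), (4, 10), (0, 12.4)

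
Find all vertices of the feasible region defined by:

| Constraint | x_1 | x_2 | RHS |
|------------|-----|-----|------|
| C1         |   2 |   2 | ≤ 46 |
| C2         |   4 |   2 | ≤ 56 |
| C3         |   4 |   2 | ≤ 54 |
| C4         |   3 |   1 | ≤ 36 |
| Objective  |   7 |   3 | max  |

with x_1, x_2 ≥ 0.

(0, 0), (12, 0), (9, 9), (4, 19), (0, 23)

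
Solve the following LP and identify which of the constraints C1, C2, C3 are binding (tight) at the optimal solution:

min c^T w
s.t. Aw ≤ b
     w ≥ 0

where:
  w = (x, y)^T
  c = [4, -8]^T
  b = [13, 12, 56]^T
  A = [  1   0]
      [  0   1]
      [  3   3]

At x = 0, y = 12, compute slack b - a·x for each constraint:
  C1: 13 − 0 = 13  (slack)
  C2: 12 − 12 = 0  (binding)
  C3: 56 − 36 = 20  (slack)

Optimal: x = 0, y = 12
Binding: C2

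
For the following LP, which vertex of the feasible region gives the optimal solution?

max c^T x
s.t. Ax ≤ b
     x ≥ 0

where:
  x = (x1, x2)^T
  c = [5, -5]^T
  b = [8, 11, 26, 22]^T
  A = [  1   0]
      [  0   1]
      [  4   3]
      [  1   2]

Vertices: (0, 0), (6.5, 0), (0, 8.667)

Evaluate the objective at each vertex of the feasible region:
  z(0, 0) = 0
  z(6.5, 0) = 32.5  ←
  z(0, 8.667) = -43.33
The maximum is at x1 = 6.5, x2 = 0.

(6.5, 0)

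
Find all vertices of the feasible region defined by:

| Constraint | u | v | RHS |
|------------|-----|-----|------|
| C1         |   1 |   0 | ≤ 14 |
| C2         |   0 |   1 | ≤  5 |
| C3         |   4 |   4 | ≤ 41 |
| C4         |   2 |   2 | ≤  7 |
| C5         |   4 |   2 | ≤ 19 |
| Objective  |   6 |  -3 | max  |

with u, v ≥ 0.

(0, 0), (3.5, 0), (0, 3.5)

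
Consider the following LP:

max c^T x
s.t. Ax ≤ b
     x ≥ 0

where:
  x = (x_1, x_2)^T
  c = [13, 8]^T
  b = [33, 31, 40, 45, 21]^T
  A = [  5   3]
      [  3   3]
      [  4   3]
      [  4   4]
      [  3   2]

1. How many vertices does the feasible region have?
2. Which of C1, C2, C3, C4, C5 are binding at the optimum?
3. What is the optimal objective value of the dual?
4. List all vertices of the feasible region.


1. 5
2. C1, C5
3. 87
4. (0, 0), (6.6, 0), (3, 6), (0.3333, 10), (0, 10.33)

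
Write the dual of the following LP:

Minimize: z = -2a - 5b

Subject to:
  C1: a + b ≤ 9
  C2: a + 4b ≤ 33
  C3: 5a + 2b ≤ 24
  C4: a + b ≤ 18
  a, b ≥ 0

Primal min cᵀx s.t. Ax ≤ b, x ≥ 0  →  Dual max −bᵀy s.t. Aᵀy ≥ −c, y ≥ 0.

Maximize: z = -9y1 - 33y2 - 24y3 - 18y4

Subject to:
  y1 + y2 + 5y3 + y4 ≥ 2
  y1 + 4y2 + 2y3 + y4 ≥ 5
  y1, y2, y3, y4 ≥ 0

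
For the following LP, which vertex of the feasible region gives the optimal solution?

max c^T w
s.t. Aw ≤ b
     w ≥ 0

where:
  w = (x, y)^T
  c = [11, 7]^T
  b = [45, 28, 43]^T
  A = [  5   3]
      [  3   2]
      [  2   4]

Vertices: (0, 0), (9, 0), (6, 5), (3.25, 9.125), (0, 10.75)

Evaluate the objective at each vertex of the feasible region:
  z(0, 0) = 0
  z(9, 0) = 99
  z(6, 5) = 101  ←
  z(3.25, 9.125) = 99.62
  z(0, 10.75) = 75.25
The maximum is at x = 6, y = 5.

(6, 5)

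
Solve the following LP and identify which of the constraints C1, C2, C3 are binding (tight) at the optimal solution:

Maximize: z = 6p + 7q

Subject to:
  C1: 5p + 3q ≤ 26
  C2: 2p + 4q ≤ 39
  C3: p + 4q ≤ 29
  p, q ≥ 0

At p = 1, q = 7, compute slack b - a·x for each constraint:
  C1: 26 − 26 = 0  (binding)
  C2: 39 − 30 = 9  (slack)
  C3: 29 − 29 = 0  (binding)

Optimal: p = 1, q = 7
Binding: C1, C3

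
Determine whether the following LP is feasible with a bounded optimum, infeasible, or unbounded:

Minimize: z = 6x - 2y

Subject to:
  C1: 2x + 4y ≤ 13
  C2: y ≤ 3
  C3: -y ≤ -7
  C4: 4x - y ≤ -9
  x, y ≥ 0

Infeasible (no feasible solution exists)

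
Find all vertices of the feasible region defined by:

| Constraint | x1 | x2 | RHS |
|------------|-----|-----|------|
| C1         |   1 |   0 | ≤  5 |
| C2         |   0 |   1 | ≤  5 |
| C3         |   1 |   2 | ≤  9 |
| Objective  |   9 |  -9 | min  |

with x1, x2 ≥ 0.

(0, 0), (5, 0), (5, 2), (0, 4.5)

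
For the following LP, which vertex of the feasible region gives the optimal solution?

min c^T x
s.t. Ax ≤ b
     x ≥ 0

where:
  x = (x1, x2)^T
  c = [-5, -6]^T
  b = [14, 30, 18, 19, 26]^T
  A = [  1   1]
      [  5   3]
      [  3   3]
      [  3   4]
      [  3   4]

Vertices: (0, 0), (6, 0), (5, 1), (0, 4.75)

Evaluate the objective at each vertex of the feasible region:
  z(0, 0) = 0
  z(6, 0) = -30
  z(5, 1) = -31  ←
  z(0, 4.75) = -28.5
The minimum is at x1 = 5, x2 = 1.

(5, 1)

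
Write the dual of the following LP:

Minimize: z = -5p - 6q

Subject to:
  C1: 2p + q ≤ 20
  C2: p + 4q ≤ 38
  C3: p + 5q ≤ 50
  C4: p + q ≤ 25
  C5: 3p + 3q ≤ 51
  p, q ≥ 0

Primal min cᵀx s.t. Ax ≤ b, x ≥ 0  →  Dual max −bᵀy s.t. Aᵀy ≥ −c, y ≥ 0.

Maximize: z = -20y1 - 38y2 - 50y3 - 25y4 - 51y5

Subject to:
  2y1 + y2 + y3 + y4 + 3y5 ≥ 5
  y1 + 4y2 + 5y3 + y4 + 3y5 ≥ 6
  y1, y2, y3, y4, y5 ≥ 0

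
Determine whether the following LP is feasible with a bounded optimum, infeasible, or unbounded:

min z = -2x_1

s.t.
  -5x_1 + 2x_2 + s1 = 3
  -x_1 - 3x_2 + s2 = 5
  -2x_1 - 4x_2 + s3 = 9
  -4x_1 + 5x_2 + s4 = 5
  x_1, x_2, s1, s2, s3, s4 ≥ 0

Unbounded (objective can decrease without bound)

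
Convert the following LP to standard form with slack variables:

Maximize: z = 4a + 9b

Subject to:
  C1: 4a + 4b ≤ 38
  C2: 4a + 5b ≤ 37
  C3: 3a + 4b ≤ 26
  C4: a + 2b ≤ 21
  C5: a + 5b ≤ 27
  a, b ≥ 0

max z = 4a + 9b

s.t.
  4a + 4b + s1 = 38
  4a + 5b + s2 = 37
  3a + 4b + s3 = 26
  a + 2b + s4 = 21
  a + 5b + s5 = 27
  a, b, s1, s2, s3, s4, s5 ≥ 0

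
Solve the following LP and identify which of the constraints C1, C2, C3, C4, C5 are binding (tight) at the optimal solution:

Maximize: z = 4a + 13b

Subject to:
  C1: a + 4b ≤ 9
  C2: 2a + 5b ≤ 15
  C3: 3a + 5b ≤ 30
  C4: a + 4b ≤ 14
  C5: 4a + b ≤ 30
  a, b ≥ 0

At a = 5, b = 1, compute slack b - a·x for each constraint:
  C1: 9 − 9 = 0  (binding)
  C2: 15 − 15 = 0  (binding)
  C3: 30 − 20 = 10  (slack)
  C4: 14 − 9 = 5  (slack)
  C5: 30 − 21 = 9  (slack)

Optimal: a = 5, b = 1
Binding: C1, C2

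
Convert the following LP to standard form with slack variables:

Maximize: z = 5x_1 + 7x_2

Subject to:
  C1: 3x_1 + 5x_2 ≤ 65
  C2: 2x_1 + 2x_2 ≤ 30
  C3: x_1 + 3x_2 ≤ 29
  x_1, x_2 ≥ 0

max z = 5x_1 + 7x_2

s.t.
  3x_1 + 5x_2 + s1 = 65
  2x_1 + 2x_2 + s2 = 30
  x_1 + 3x_2 + s3 = 29
  x_1, x_2, s1, s2, s3 ≥ 0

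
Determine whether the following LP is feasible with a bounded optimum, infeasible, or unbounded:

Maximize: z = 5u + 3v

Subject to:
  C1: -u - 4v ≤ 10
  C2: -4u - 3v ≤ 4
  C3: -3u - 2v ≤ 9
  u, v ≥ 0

Unbounded (objective can increase without bound)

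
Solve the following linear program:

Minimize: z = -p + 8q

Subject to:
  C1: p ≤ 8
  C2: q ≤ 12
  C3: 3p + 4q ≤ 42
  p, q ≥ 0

Evaluate the objective at each vertex of the feasible region:
  z(0, 0) = 0
  z(8, 0) = -8  ←
  z(8, 4.5) = 28
  z(0, 10.5) = 84
The minimum is at p = 8, q = 0.

p = 8, q = 0, z = -8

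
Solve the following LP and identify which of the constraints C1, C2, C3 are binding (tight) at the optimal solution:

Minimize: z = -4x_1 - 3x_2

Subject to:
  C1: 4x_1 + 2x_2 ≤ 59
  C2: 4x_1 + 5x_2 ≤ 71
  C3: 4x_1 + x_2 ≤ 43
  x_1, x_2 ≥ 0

At x_1 = 9, x_2 = 7, compute slack b - a·x for each constraint:
  C1: 59 − 50 = 9  (slack)
  C2: 71 − 71 = 0  (binding)
  C3: 43 − 43 = 0  (binding)

Optimal: x_1 = 9, x_2 = 7
Binding: C2, C3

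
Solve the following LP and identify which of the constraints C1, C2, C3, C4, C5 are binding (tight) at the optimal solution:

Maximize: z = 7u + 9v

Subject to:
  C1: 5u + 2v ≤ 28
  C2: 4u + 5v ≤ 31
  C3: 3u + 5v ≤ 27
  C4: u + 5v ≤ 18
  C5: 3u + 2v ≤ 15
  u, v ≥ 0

At u = 3, v = 3, compute slack b - a·x for each constraint:
  C1: 28 − 21 = 7  (slack)
  C2: 31 − 27 = 4  (slack)
  C3: 27 − 24 = 3  (slack)
  C4: 18 − 18 = 0  (binding)
  C5: 15 − 15 = 0  (binding)

Optimal: u = 3, v = 3
Binding: C4, C5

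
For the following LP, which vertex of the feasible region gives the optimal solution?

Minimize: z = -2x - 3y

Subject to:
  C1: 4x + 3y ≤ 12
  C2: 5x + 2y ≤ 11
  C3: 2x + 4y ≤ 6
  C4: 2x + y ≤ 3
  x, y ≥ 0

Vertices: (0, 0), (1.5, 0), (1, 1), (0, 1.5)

Evaluate the objective at each vertex of the feasible region:
  z(0, 0) = 0
  z(1.5, 0) = -3
  z(1, 1) = -5  ←
  z(0, 1.5) = -4.5
The minimum is at x = 1, y = 1.

(1, 1)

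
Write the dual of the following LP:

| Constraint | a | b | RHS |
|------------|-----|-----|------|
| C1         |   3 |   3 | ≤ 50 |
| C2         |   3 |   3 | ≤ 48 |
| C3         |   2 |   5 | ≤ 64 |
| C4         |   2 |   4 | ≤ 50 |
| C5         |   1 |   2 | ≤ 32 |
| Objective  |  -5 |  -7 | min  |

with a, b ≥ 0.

Primal min cᵀx s.t. Ax ≤ b, x ≥ 0  →  Dual max −bᵀy s.t. Aᵀy ≥ −c, y ≥ 0.

Maximize: z = -50y1 - 48y2 - 64y3 - 50y4 - 32y5

Subject to:
  3y1 + 3y2 + 2y3 + 2y4 + y5 ≥ 5
  3y1 + 3y2 + 5y3 + 4y4 + 2y5 ≥ 7
  y1, y2, y3, y4, y5 ≥ 0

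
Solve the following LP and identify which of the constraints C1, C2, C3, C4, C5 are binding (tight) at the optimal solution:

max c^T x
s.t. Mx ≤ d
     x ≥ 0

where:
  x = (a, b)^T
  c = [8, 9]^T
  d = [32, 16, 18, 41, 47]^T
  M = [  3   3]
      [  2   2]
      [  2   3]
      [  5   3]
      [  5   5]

At a = 6, b = 2, compute slack b - a·x for each constraint:
  C1: 32 − 24 = 8  (slack)
  C2: 16 − 16 = 0  (binding)
  C3: 18 − 18 = 0  (binding)
  C4: 41 − 36 = 5  (slack)
  C5: 47 − 40 = 7  (slack)

Optimal: a = 6, b = 2
Binding: C2, C3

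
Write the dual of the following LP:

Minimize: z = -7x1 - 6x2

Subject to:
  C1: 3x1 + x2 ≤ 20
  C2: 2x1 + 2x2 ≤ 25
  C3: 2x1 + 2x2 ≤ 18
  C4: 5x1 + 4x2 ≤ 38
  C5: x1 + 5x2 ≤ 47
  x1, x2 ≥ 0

Primal min cᵀx s.t. Ax ≤ b, x ≥ 0  →  Dual max −bᵀy s.t. Aᵀy ≥ −c, y ≥ 0.

Maximize: z = -20y1 - 25y2 - 18y3 - 38y4 - 47y5

Subject to:
  3y1 + 2y2 + 2y3 + 5y4 + y5 ≥ 7
  y1 + 2y2 + 2y3 + 4y4 + 5y5 ≥ 6
  y1, y2, y3, y4, y5 ≥ 0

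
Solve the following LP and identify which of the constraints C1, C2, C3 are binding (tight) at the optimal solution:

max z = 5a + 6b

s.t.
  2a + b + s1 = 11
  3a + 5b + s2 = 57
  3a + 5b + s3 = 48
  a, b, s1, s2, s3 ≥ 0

At a = 1, b = 9, compute slack b - a·x for each constraint:
  C1: 11 − 11 = 0  (binding)
  C2: 57 − 48 = 9  (slack)
  C3: 48 − 48 = 0  (binding)

Optimal: a = 1, b = 9
Binding: C1, C3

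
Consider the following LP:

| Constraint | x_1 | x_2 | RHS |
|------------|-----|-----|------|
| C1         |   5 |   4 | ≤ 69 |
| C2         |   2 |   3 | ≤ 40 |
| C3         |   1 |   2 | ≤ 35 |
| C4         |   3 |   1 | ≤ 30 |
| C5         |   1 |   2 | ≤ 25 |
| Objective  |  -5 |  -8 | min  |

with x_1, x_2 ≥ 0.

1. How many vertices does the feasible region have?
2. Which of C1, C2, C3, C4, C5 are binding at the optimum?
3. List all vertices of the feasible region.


1. 6
2. C2, C5
3. (0, 0), (10, 0), (7.286, 8.143), (6.714, 8.857), (5, 10), (0, 12.5)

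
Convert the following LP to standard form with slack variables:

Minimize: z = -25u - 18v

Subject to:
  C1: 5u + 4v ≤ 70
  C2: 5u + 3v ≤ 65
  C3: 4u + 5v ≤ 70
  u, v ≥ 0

min z = -25u - 18v

s.t.
  5u + 4v + s1 = 70
  5u + 3v + s2 = 65
  4u + 5v + s3 = 70
  u, v, s1, s2, s3 ≥ 0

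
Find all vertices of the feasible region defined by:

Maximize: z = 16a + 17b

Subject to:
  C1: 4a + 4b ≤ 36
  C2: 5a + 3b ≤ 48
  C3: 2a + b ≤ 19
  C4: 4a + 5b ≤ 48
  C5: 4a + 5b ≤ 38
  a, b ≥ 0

(0, 0), (9, 0), (7, 2), (0, 7.6)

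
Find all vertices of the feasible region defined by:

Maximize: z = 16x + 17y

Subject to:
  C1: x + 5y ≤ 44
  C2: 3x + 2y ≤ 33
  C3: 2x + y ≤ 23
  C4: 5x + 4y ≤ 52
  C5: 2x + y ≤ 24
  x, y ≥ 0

(0, 0), (10.4, 0), (4, 8), (0, 8.8)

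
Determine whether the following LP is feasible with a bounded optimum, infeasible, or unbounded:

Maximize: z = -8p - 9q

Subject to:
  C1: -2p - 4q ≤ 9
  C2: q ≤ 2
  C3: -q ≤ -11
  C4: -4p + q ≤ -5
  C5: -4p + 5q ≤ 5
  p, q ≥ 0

Infeasible (no feasible solution exists)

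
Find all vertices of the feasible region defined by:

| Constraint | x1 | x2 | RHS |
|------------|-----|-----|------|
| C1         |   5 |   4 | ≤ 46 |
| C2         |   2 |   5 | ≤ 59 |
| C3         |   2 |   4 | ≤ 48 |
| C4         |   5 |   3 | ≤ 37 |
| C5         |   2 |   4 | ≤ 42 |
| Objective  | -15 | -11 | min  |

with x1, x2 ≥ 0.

(0, 0), (7.4, 0), (2, 9), (1.333, 9.833), (0, 10.5)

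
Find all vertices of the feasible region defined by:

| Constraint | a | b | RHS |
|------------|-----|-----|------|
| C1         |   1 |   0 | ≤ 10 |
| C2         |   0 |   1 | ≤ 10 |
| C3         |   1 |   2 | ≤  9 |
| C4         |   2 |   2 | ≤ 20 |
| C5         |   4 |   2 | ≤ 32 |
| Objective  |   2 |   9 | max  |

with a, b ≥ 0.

(0, 0), (8, 0), (7.667, 0.6667), (0, 4.5)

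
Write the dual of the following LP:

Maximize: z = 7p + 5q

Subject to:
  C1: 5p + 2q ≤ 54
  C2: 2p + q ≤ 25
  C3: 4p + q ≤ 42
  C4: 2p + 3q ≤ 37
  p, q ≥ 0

Primal max cᵀx s.t. Ax ≤ b, x ≥ 0  →  Dual min bᵀy s.t. Aᵀy ≥ c, y ≥ 0.

Minimize: z = 54y1 + 25y2 + 42y3 + 37y4

Subject to:
  5y1 + 2y2 + 4y3 + 2y4 ≥ 7
  2y1 + y2 + y3 + 3y4 ≥ 5
  y1, y2, y3, y4 ≥ 0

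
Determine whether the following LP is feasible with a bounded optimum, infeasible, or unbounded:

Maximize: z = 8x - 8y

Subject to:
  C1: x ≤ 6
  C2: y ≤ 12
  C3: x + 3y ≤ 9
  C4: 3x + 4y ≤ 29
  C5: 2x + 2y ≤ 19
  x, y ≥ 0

Feasible with a bounded optimal solution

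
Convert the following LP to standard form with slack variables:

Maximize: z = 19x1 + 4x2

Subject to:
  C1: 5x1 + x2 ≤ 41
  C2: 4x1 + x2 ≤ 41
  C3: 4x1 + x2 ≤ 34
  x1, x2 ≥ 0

max z = 19x1 + 4x2

s.t.
  5x1 + x2 + s1 = 41
  4x1 + x2 + s2 = 41
  4x1 + x2 + s3 = 34
  x1, x2, s1, s2, s3 ≥ 0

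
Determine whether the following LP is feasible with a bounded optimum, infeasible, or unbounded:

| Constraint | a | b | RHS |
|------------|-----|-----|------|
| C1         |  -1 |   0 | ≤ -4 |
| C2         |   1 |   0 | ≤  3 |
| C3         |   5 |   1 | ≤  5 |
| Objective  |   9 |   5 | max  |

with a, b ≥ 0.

Infeasible (no feasible solution exists)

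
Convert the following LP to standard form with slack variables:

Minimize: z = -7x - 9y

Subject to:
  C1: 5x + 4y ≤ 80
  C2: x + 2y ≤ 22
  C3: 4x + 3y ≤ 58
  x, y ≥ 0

min z = -7x - 9y

s.t.
  5x + 4y + s1 = 80
  x + 2y + s2 = 22
  4x + 3y + s3 = 58
  x, y, s1, s2, s3 ≥ 0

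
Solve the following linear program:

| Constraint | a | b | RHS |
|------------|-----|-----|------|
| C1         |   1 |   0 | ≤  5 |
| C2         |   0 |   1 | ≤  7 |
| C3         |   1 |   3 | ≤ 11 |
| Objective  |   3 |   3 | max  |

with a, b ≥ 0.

Evaluate the objective at each vertex of the feasible region:
  z(0, 0) = 0
  z(5, 0) = 15
  z(5, 2) = 21  ←
  z(0, 3.667) = 11
The maximum is at a = 5, b = 2.

a = 5, b = 2, z = 21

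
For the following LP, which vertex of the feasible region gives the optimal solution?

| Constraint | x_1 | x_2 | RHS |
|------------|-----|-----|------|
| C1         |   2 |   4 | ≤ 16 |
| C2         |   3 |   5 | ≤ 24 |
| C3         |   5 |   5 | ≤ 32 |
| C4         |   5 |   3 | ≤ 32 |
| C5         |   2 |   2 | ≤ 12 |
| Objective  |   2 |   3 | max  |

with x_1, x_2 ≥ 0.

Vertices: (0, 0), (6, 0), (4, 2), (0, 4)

Evaluate the objective at each vertex of the feasible region:
  z(0, 0) = 0
  z(6, 0) = 12
  z(4, 2) = 14  ←
  z(0, 4) = 12
The maximum is at x_1 = 4, x_2 = 2.

(4, 2)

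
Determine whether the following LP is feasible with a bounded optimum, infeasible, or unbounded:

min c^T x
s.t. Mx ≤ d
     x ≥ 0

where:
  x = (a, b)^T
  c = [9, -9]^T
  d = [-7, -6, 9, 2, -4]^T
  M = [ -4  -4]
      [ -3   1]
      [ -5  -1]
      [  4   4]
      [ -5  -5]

Infeasible (no feasible solution exists)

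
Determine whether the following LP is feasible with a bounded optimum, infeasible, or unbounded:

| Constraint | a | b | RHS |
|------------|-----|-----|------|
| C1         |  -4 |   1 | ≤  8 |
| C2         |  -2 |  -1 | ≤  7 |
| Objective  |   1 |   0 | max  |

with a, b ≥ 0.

Unbounded (objective can increase without bound)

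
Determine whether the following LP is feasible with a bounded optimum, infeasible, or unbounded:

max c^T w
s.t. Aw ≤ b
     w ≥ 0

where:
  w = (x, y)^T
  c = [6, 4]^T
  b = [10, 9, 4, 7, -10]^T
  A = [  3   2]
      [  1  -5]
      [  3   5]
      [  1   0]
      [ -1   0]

Infeasible (no feasible solution exists)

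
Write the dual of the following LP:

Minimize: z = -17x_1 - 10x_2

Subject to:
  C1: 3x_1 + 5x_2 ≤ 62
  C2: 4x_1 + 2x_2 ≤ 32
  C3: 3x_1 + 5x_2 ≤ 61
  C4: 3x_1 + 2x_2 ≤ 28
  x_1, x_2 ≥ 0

Primal min cᵀx s.t. Ax ≤ b, x ≥ 0  →  Dual max −bᵀy s.t. Aᵀy ≥ −c, y ≥ 0.

Maximize: z = -62y1 - 32y2 - 61y3 - 28y4

Subject to:
  3y1 + 4y2 + 3y3 + 3y4 ≥ 17
  5y1 + 2y2 + 5y3 + 2y4 ≥ 10
  y1, y2, y3, y4 ≥ 0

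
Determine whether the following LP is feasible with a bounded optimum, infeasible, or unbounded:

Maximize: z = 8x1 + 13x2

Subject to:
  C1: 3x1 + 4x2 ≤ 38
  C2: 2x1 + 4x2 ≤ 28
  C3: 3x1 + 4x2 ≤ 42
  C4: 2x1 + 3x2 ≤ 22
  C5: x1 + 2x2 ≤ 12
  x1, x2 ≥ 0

Feasible with a bounded optimal solution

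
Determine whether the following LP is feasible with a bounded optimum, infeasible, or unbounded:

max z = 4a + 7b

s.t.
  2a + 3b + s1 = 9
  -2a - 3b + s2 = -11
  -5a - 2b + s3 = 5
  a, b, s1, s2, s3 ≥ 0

Infeasible (no feasible solution exists)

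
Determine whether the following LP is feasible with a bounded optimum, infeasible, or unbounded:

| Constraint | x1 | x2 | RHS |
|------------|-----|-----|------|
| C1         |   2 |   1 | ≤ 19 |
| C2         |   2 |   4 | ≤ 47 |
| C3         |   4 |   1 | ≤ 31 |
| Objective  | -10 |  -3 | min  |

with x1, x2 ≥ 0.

Feasible with a bounded optimal solution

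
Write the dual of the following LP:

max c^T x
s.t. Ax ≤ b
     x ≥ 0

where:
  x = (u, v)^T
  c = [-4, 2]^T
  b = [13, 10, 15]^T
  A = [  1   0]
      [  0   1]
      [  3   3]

Primal max cᵀx s.t. Ax ≤ b, x ≥ 0  →  Dual min bᵀy s.t. Aᵀy ≥ c, y ≥ 0.

Minimize: z = 13y1 + 10y2 + 15y3

Subject to:
  y1 + 3y3 ≥ -4
  y2 + 3y3 ≥ 2
  y1, y2, y3 ≥ 0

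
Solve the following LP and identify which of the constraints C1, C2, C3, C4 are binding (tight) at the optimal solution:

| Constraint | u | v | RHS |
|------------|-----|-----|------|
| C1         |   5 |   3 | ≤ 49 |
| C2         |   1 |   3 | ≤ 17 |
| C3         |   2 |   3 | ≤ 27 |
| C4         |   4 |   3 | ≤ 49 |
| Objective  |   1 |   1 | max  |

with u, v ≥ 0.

At u = 8, v = 3, compute slack b - a·x for each constraint:
  C1: 49 − 49 = 0  (binding)
  C2: 17 − 17 = 0  (binding)
  C3: 27 − 25 = 2  (slack)
  C4: 49 − 41 = 8  (slack)

Optimal: u = 8, v = 3
Binding: C1, C2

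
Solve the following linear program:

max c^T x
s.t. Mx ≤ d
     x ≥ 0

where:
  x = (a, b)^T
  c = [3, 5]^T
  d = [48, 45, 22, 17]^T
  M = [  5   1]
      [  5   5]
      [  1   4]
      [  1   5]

Evaluate the objective at each vertex of the feasible region:
  z(0, 0) = 0
  z(9, 0) = 27
  z(7, 2) = 31  ←
  z(0, 3.4) = 17
The maximum is at a = 7, b = 2.

a = 7, b = 2, z = 31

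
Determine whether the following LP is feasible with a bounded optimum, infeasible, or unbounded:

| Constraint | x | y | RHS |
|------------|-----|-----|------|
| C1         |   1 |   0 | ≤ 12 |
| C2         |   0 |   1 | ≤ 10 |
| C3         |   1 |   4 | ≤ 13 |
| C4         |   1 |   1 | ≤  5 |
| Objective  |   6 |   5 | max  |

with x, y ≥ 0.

Feasible with a bounded optimal solution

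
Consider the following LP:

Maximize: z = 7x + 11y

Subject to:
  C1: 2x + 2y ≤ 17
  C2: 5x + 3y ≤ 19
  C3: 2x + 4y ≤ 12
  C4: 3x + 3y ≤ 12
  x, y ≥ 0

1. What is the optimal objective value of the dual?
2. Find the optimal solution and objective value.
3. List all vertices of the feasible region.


1. 36
2. x = 2, y = 2, z = 36
3. (0, 0), (3.8, 0), (3.5, 0.5), (2, 2), (0, 3)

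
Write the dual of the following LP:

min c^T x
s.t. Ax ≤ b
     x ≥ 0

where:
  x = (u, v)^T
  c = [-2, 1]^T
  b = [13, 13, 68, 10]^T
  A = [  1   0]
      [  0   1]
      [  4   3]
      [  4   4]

Primal min cᵀx s.t. Ax ≤ b, x ≥ 0  →  Dual max −bᵀy s.t. Aᵀy ≥ −c, y ≥ 0.

Maximize: z = -13y1 - 13y2 - 68y3 - 10y4

Subject to:
  y1 + 4y3 + 4y4 ≥ 2
  y2 + 3y3 + 4y4 ≥ -1
  y1, y2, y3, y4 ≥ 0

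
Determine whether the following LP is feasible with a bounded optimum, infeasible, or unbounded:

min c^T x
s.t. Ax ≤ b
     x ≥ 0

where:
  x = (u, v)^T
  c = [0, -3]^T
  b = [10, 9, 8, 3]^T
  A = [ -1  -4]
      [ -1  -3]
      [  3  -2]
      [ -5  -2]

Unbounded (objective can decrease without bound)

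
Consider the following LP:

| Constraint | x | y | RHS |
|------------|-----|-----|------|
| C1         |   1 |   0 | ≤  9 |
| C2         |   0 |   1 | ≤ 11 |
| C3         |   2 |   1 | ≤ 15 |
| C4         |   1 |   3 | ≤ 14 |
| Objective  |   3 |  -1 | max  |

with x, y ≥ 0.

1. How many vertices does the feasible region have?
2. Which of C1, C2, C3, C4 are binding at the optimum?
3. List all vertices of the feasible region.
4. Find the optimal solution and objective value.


1. 4
2. C3
3. (0, 0), (7.5, 0), (6.2, 2.6), (0, 4.667)
4. x = 7.5, y = 0, z = 22.5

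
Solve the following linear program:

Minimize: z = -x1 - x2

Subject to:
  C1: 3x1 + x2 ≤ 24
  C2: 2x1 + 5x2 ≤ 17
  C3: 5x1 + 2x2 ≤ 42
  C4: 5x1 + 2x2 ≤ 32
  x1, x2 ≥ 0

Evaluate the objective at each vertex of the feasible region:
  z(0, 0) = 0
  z(6.4, 0) = -6.4
  z(6, 1) = -7  ←
  z(0, 3.4) = -3.4
The minimum is at x1 = 6, x2 = 1.

x1 = 6, x2 = 1, z = -7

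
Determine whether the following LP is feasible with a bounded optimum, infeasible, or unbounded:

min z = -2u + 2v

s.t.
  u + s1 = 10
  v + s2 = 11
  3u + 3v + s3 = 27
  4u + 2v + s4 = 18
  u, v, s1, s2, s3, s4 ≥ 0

Feasible with a bounded optimal solution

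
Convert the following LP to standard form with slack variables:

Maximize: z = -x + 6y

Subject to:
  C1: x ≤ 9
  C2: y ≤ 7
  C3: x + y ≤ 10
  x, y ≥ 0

max z = -x + 6y

s.t.
  x + s1 = 9
  y + s2 = 7
  x + y + s3 = 10
  x, y, s1, s2, s3 ≥ 0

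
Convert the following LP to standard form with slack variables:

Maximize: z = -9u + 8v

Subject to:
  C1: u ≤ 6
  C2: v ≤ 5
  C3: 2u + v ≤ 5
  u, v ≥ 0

max z = -9u + 8v

s.t.
  u + s1 = 6
  v + s2 = 5
  2u + v + s3 = 5
  u, v, s1, s2, s3 ≥ 0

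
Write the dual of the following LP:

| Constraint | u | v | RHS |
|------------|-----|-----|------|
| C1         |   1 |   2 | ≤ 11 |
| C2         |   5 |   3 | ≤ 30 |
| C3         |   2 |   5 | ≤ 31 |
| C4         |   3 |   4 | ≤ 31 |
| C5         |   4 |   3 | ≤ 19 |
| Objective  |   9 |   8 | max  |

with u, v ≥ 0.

Primal max cᵀx s.t. Ax ≤ b, x ≥ 0  →  Dual min bᵀy s.t. Aᵀy ≥ c, y ≥ 0.

Minimize: z = 11y1 + 30y2 + 31y3 + 31y4 + 19y5

Subject to:
  y1 + 5y2 + 2y3 + 3y4 + 4y5 ≥ 9
  2y1 + 3y2 + 5y3 + 4y4 + 3y5 ≥ 8
  y1, y2, y3, y4, y5 ≥ 0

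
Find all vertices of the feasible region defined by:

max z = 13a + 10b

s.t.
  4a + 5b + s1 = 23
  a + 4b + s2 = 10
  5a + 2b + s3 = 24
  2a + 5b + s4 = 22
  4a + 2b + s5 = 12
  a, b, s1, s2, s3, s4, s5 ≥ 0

(0, 0), (3, 0), (2, 2), (0, 2.5)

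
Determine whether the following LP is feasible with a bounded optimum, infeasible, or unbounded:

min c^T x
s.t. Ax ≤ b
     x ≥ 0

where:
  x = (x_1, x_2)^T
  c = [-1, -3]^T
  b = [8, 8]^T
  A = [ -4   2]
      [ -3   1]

Unbounded (objective can decrease without bound)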